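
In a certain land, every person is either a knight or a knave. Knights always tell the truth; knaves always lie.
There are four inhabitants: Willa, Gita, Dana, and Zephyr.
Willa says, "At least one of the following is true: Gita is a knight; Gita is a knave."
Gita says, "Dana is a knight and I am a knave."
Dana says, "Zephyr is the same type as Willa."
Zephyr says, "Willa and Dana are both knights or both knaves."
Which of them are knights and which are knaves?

As a knight, Willa's statement "at least one of the following is true: Gita is a knight; Gita is a knave" should be true; it is.
As a knave, Gita's statement "Dana is a knight and I am a knave" should be False; it is.
As a knave, Dana's statement "Zephyr is the same type as Willa" should be False; it is.
As a knave, Zephyr's statement "Willa and Dana are both knights or both knaves" should be False; it is.

Willa is a knight, Gita is a knave, Dana is a knave, and Zephyr is a knave.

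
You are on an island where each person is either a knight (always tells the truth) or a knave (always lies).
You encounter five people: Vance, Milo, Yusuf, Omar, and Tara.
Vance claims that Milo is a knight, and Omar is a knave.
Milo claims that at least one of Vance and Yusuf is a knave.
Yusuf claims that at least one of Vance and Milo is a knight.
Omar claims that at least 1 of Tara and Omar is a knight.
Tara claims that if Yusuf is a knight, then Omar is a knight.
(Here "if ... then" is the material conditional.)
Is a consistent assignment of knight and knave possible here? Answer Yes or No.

Yes

One consistent assignment: Vance=knave, Milo=knight, Yusuf=knight, Omar=knight, Tara=knight.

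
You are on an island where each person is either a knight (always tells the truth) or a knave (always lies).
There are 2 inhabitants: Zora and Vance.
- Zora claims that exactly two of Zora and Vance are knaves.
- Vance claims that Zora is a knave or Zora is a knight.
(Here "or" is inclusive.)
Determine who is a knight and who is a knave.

Zora is a knave and Vance is a knight.

Suppose Zora is a knight. Then Zora's statement "exactly two of Zora and Vance are knaves" would have to be true. Checking the 2 ways to assign the others, none is consistent with every speaker.
(For instance, with Vance=knight, Zora's claim "exactly two of Zora and Vance are knaves" comes out false where it would need to be true.)
So Zora must be a knave, making "exactly two of Zora and Vance are knaves" false. Taking Zora=knave, Vance=knight, each remaining statement checks out:
  Vance (knight): "Zora is a knave or Zora is a knight" — true. ✓
This is the unique consistent assignment.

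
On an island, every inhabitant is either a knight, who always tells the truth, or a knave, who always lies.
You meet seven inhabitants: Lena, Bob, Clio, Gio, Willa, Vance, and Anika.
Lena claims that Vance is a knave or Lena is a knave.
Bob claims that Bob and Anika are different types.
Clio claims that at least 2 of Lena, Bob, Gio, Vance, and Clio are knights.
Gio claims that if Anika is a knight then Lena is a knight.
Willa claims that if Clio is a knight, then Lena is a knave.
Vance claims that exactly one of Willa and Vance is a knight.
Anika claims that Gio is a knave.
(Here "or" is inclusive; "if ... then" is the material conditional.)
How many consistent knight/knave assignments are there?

2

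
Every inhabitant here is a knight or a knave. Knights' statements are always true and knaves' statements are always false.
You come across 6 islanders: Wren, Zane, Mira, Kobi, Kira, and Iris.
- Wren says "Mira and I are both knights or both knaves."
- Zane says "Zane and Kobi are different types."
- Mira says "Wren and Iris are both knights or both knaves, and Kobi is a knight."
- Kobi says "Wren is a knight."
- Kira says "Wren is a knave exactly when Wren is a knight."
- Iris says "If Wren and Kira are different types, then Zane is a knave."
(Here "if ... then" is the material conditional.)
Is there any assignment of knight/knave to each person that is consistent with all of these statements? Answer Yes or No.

Checking all 64 assignments, each has at least one speaker whose statement's truth value contradicts their type.

No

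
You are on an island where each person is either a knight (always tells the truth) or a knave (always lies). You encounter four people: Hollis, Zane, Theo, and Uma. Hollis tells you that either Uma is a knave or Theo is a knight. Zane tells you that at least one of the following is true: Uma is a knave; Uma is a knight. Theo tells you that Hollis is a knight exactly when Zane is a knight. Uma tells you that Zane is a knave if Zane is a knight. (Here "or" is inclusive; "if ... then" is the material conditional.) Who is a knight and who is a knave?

Knights: Hollis, Zane, and Theo. Knaves: Uma.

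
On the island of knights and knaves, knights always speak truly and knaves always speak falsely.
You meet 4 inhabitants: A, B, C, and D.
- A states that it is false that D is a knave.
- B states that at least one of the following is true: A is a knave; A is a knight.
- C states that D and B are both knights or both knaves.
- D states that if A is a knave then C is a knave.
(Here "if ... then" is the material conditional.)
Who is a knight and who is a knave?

A is a knight, so "it is false that D is a knave" must be true — and it is.
As a knight, B's statement "at least one of the following is true: A is a knave; A is a knight" should be true; it is.
C (knight): "D and B are both knights or both knaves" — true. ✓
D (knight): "if A is a knave then C is a knave" — true. ✓

A is a knight, B is a knight, C is a knight, and D is a knight.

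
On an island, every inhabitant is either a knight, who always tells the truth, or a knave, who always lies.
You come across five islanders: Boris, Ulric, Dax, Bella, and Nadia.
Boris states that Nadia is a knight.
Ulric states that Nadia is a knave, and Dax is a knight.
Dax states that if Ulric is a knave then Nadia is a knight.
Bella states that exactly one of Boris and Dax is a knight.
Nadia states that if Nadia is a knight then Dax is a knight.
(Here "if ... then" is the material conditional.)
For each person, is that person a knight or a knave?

Boris is a knight, Ulric is a knave, Dax is a knight, Bella is a knave, and Nadia is a knight.

Since Boris is a knight, "Nadia is a knight" needs to be true, which holds.
Since Ulric is a knave, "Nadia is a knave, and Dax is a knight" needs to be False, which holds.
Dax is a knight; "if Ulric is a knave then Nadia is a knight" is true, as required.
Since Bella is a knave, "exactly one of Boris and Dax is a knight" needs to be False, which holds.
As a knight, Nadia's statement "if Nadia is a knight then Dax is a knight" should be true; it is.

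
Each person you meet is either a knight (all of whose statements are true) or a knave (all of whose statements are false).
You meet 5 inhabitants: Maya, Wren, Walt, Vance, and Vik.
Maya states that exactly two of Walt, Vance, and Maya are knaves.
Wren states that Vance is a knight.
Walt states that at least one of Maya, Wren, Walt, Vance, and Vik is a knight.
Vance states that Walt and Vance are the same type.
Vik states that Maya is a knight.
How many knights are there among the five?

3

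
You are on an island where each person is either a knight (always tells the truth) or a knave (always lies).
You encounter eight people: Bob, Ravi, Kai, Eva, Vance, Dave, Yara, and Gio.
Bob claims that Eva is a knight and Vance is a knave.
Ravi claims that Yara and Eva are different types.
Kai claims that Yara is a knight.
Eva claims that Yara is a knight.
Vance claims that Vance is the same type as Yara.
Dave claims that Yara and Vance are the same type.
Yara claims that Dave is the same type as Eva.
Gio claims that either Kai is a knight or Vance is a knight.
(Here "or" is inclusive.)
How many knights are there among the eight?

The unique consistent assignment is Bob=knave, Ravi=knave, Kai=knight, Eva=knight, Vance=knight, Dave=knight, Yara=knight, Gio=knight.
That has 6 knights.

6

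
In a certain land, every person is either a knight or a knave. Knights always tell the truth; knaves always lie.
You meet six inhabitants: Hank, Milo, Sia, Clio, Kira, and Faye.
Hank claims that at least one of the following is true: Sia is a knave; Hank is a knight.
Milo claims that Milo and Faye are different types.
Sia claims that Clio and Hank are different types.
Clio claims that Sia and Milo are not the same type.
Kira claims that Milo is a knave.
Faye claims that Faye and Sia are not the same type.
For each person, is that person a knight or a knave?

Hank is a knight, Milo is a knight, Sia is a knave, Clio is a knight, Kira is a knave, and Faye is a knave.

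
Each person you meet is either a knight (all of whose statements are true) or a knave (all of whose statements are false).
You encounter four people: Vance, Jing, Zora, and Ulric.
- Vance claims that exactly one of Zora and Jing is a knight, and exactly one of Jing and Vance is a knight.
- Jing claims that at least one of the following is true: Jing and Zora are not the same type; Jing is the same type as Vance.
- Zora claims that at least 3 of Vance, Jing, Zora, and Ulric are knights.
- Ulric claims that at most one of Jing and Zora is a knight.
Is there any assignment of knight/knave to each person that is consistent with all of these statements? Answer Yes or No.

No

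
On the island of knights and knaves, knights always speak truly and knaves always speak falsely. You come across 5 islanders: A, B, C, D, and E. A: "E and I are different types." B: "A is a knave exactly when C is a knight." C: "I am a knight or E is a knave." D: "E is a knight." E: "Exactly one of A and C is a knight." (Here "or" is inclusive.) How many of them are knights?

2

The unique consistent assignment is A=knight, B=knave, C=knight, D=knave, E=knave.
That has 2 knights.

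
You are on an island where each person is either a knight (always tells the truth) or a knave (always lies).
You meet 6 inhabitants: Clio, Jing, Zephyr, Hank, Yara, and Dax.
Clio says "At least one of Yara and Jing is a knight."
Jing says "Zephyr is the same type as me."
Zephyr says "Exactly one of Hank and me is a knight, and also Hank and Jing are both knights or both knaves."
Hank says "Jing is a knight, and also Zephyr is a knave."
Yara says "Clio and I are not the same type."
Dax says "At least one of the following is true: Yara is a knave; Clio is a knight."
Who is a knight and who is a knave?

Clio is a knave, and the claim "at least one of Yara and Jing is a knight" is indeed False.
Since Jing is a knave, "Zephyr is the same type as me" needs to be False, which holds.
Zephyr is a knight; "exactly one of Hank and me is a knight, and also Hank and Jing are both knights or both knaves" is True, as required.
As a knave, Hank's statement "Jing is a knight, and also Zephyr is a knave" should be False; it is.
Yara is a knave, so "Clio and I are not the same type" must be False — and it is.
As a knight, Dax's statement "at least one of the following is true: Yara is a knave; Clio is a knight" should be True; it is.

Clio is a knave, Jing is a knave, Zephyr is a knight, Hank is a knave, Yara is a knave, and Dax is a knight.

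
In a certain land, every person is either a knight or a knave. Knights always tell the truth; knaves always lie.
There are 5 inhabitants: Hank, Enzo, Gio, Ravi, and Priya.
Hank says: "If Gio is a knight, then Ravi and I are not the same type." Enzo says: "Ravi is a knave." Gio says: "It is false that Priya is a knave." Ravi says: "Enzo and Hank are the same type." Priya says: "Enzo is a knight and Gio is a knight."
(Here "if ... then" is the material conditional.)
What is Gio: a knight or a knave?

Gio is a knight.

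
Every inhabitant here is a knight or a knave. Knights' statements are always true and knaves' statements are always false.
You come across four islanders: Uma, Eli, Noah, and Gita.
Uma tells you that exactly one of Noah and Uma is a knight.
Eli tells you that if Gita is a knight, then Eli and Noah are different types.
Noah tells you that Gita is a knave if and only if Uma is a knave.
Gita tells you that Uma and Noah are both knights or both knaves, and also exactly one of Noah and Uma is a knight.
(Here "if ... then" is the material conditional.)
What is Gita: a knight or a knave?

Gita is a knave.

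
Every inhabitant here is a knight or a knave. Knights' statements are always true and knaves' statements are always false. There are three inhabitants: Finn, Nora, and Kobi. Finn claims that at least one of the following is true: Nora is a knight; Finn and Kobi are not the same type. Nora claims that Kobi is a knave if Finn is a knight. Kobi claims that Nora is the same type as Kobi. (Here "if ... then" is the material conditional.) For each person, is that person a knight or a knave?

Suppose Finn is a knave. Then Finn's statement "at least one of the following is true: Nora is a knight; Finn and Kobi are not the same type" would have to be false. Checking the 4 ways to assign the others, none is consistent with every speaker.
(For instance, with Nora=knight, Kobi=knave, Finn's claim "at least one of the following is true: Nora is a knight; Finn and Kobi are not the same type" comes out true where it would need to be false.)
So Finn must be a knight, making "at least one of the following is true: Nora is a knight; Finn and Kobi are not the same type" true. Taking Finn=knight, Nora=knight, Kobi=knave, each remaining statement checks out:
  Nora (knight): "Kobi is a knave if Finn is a knight" — true. ✓
  Kobi (knave): "Nora is the same type as Kobi" — false. ✓
This is the unique consistent assignment.

Finn is a knight, Nora is a knight, and Kobi is a knave.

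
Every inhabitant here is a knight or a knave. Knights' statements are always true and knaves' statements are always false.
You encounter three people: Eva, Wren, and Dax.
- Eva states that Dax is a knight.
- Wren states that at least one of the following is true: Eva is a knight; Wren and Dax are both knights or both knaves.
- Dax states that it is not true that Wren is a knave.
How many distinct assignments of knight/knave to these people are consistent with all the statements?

1

Consistent assignments:
  Eva=knight, Wren=knight, Dax=knight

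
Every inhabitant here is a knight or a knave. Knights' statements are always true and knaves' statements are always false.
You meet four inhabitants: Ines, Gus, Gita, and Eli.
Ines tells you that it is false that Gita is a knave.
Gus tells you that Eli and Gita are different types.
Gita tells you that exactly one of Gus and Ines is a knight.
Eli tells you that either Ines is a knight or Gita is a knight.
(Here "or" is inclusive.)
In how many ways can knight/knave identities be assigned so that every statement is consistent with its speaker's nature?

Consistent assignments:
  Ines=knight, Gus=knave, Gita=knight, Eli=knight
  Ines=knave, Gus=knave, Gita=knave, Eli=knave

2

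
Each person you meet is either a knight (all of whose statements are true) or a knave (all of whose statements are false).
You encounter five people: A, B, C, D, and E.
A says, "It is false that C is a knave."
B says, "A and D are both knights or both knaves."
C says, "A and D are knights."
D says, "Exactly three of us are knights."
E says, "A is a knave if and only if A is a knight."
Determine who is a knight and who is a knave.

Suppose A is a knight. Then A's statement "it is false that C is a knave" would have to be true. Checking the 16 ways to assign the others, none is consistent with every speaker.
(For instance, with B=knight, C=knave, D=knave, E=knave, A's claim "it is false that C is a knave" comes out false where it would need to be true.)
So A must be a knave, making "it is false that C is a knave" false. Taking A=knave, B=knight, C=knave, D=knave, E=knave, each remaining statement checks out:
  B (knight): "A and D are both knights or both knaves" — true. ✓
  C (knave): "A and D are knights" — false. ✓
  D (knave): "exactly three of us are knights" — false. ✓
  E (knave): "A is a knave if and only if A is a knight" — false. ✓
This is the unique consistent assignment.

A is a knave, B is a knight, C is a knave, D is a knave, and E is a knave.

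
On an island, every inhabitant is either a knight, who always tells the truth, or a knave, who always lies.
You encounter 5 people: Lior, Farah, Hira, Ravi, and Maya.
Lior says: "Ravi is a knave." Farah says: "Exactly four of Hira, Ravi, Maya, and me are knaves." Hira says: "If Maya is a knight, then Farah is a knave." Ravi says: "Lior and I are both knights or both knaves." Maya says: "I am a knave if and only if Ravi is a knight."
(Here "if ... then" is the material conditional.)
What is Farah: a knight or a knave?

Farah is a knave.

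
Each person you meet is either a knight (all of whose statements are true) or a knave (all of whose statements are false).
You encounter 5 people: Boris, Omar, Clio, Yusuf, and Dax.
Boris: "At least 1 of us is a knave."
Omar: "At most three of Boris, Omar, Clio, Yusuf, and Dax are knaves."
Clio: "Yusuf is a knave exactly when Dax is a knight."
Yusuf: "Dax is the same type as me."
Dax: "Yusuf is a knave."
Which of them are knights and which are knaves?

Boris is a knight, Omar is a knight, Clio is a knight, Yusuf is a knave, and Dax is a knight.

As a knight, Boris's statement "at least 1 of us is a knave" should be True; it is.
Omar (knight): "at most three of Boris, Omar, Clio, Yusuf, and Dax are knaves" — True. ✓
Clio is a knight; "Yusuf is a knave exactly when Dax is a knight" is True, as required.
Yusuf is a knave, and the claim "Dax is the same type as me" is indeed False.
Dax is a knight; "Yusuf is a knave" is True, as required.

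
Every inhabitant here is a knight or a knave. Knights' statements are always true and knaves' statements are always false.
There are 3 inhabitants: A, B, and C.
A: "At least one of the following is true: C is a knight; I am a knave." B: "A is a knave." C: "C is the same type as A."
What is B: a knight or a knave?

Consistent assignments: {A=knight, B=knave, C=knight}
In every consistent assignment, B is a knave.

B is a knave.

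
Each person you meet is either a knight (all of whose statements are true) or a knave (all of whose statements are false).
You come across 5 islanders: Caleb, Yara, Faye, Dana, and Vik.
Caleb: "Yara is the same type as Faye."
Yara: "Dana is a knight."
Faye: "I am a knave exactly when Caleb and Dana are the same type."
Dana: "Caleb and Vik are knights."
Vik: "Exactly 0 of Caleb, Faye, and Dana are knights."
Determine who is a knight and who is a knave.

Caleb is a knight, Yara is a knave, Faye is a knave, Dana is a knave, and Vik is a knave.

Caleb is a knight; "Yara is the same type as Faye" is True, as required.
Yara is a knave; "Dana is a knight" is false, as required.
Faye (knave): "I am a knave exactly when Caleb and Dana are the same type" — false. ✓
As a knave, Dana's statement "Caleb and Vik are knights" should be false; it is.
Vik is a knave, so "exactly 0 of Caleb, Faye, and Dana are knights" must be false — and it is.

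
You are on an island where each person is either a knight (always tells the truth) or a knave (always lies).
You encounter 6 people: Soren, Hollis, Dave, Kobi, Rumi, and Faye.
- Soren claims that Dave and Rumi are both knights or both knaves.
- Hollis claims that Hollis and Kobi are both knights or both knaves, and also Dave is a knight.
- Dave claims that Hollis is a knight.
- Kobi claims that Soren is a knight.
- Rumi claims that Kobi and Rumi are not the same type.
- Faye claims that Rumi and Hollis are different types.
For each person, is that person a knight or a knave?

Since Soren is a knave, "Dave and Rumi are both knights or both knaves" needs to be false, which holds.
Hollis (knave): "Hollis and Kobi are both knights or both knaves, and also Dave is a knight" — false. ✓
Dave (knave): "Hollis is a knight" — false. ✓
Kobi (knave): "Soren is a knight" — false. ✓
Rumi is a knight, and the claim "Kobi and Rumi are not the same type" is indeed True.
Faye (knight): "Rumi and Hollis are different types" — True. ✓

Knights: Rumi and Faye. Knaves: Soren, Hollis, Dave, and Kobi.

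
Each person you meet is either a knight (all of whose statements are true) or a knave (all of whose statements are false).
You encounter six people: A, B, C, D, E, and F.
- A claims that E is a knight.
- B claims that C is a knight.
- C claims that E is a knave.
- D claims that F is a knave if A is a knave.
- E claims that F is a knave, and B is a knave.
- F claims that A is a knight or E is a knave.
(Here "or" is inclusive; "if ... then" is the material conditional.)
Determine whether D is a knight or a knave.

D is a knave.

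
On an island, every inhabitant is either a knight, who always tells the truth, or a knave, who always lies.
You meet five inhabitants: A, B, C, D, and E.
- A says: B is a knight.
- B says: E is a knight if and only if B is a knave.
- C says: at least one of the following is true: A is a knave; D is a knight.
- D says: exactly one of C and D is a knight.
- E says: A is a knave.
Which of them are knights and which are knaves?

Knights: A and B. Knaves: C, D, and E.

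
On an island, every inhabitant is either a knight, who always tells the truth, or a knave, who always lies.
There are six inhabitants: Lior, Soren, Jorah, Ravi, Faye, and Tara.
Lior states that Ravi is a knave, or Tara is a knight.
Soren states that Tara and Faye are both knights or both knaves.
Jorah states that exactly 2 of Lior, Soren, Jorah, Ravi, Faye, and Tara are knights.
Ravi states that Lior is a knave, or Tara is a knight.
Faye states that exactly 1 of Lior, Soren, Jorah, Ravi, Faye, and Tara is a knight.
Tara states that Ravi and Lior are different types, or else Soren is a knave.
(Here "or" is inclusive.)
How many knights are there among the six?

The unique consistent assignment is Lior=knight, Soren=knave, Jorah=knave, Ravi=knight, Faye=knave, Tara=knight.
That has 3 knights.

3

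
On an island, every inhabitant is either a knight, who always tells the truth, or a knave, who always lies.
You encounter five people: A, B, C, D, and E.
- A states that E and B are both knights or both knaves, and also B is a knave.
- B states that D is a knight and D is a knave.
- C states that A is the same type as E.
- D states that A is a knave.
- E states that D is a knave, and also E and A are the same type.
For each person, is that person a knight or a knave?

A is a knight, B is a knave, C is a knave, D is a knave, and E is a knave.

A (knight): "E and B are both knights or both knaves, and also B is a knave" — True. ✓
B is a knave; "D is a knight and D is a knave" is false, as required.
C (knave): "A is the same type as E" — false. ✓
D is a knave; "A is a knave" is false, as required.
Since E is a knave, "D is a knave, and also E and A are the same type" needs to be false, which holds.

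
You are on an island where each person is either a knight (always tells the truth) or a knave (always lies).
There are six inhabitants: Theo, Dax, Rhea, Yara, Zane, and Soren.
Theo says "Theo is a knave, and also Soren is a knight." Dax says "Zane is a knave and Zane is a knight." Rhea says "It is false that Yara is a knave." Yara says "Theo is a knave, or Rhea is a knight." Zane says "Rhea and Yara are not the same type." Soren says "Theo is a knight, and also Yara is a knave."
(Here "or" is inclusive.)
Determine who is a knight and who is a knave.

Theo is a knave, Dax is a knave, Rhea is a knight, Yara is a knight, Zane is a knave, and Soren is a knave.

Theo (knave): "Theo is a knave, and also Soren is a knight" — false. ✓
Dax is a knave, so "Zane is a knave and Zane is a knight" must be false — and it is.
As a knight, Rhea's statement "it is false that Yara is a knave" should be true; it is.
Yara is a knight, so "Theo is a knave, or Rhea is a knight" must be true — and it is.
Since Zane is a knave, "Rhea and Yara are not the same type" needs to be false, which holds.
Since Soren is a knave, "Theo is a knight, and also Yara is a knave" needs to be false, which holds.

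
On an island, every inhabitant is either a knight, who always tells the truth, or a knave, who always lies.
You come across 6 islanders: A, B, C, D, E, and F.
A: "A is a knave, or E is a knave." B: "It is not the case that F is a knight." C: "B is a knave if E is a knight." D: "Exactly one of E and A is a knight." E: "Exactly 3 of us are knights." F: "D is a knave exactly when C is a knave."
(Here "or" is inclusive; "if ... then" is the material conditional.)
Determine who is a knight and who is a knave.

A is a knight, B is a knave, C is a knight, D is a knight, E is a knave, and F is a knight.

A (knight): "A is a knave, or E is a knave" — True. ✓
B is a knave, so "it is not the case that F is a knight" must be false — and it is.
As a knight, C's statement "B is a knave if E is a knight" should be True; it is.
Since D is a knight, "exactly one of E and A is a knight" needs to be True, which holds.
E is a knave, so "exactly 3 of us are knights" must be false — and it is.
Since F is a knight, "D is a knave exactly when C is a knave" needs to be True, which holds.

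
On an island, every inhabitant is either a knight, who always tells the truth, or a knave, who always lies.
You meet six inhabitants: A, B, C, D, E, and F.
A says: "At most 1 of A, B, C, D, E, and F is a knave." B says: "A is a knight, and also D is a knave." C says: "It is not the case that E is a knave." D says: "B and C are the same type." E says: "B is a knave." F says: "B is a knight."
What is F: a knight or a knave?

F is a knave.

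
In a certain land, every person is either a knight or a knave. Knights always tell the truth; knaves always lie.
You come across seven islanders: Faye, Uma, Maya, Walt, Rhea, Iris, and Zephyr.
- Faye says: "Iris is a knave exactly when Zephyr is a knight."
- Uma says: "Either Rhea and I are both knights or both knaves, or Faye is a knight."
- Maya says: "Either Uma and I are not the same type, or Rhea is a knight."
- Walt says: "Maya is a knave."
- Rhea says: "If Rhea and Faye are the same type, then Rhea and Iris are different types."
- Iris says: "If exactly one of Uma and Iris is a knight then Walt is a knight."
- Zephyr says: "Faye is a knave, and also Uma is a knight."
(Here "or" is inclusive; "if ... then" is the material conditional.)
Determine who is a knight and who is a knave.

Faye is a knave, so "Iris is a knave exactly when Zephyr is a knight" must be false — and it is.
Uma is a knight, and the claim "either Rhea and I are both knights or both knaves, or Faye is a knight" is indeed true.
Maya (knight): "either Uma and I are not the same type, or Rhea is a knight" — true. ✓
Walt (knave): "Maya is a knave" — false. ✓
As a knight, Rhea's statement "if Rhea and Faye are the same type, then Rhea and Iris are different types" should be true; it is.
Iris (knight): "if exactly one of Uma and Iris is a knight then Walt is a knight" — true. ✓
Since Zephyr is a knight, "Faye is a knave, and also Uma is a knight" needs to be true, which holds.

Faye is a knave, Uma is a knight, Maya is a knight, Walt is a knave, Rhea is a knight, Iris is a knight, and Zephyr is a knight.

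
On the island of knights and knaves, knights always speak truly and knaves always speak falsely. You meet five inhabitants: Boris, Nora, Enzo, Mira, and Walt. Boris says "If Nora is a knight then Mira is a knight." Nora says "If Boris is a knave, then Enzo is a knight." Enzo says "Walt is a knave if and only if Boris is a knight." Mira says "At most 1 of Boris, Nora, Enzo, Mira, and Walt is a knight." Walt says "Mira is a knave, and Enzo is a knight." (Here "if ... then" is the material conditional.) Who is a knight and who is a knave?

Boris is a knave, Nora is a knight, Enzo is a knight, Mira is a knave, and Walt is a knight.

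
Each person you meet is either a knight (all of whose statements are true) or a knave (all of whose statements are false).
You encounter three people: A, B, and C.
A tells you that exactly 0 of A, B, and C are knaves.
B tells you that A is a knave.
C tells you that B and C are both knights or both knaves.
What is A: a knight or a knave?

A is a knave.

Consistent assignments: {A=knave, B=knight, C=knight}; {A=knave, B=knight, C=knave}
In every consistent assignment, A is a knave.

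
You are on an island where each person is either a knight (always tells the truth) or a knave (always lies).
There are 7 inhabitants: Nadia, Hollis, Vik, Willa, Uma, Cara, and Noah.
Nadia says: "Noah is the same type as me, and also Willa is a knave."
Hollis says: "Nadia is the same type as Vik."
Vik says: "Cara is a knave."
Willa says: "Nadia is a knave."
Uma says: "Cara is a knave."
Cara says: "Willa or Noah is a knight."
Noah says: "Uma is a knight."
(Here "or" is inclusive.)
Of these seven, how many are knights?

The unique consistent assignment is Nadia=knave, Hollis=knight, Vik=knave, Willa=knight, Uma=knave, Cara=knight, Noah=knave.
That has 3 knights.

3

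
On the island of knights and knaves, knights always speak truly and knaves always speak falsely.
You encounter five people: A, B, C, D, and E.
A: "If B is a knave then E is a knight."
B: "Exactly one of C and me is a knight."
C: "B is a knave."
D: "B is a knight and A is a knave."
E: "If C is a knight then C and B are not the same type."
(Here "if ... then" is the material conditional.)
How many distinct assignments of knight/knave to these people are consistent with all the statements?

1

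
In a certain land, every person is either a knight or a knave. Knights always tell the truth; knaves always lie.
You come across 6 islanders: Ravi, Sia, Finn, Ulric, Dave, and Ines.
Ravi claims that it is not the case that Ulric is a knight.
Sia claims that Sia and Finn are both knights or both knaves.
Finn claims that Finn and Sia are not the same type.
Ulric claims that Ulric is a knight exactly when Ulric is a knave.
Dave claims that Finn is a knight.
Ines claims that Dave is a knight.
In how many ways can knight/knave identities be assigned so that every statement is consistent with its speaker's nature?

Consistent assignments:
  Ravi=knight, Sia=knave, Finn=knight, Ulric=knave, Dave=knight, Ines=knight

1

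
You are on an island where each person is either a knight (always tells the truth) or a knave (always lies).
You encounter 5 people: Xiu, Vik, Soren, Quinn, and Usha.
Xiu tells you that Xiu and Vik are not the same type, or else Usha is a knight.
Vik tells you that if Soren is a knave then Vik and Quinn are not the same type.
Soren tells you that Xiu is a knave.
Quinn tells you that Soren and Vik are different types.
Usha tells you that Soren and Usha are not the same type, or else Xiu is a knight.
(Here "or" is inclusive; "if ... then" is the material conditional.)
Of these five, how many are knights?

2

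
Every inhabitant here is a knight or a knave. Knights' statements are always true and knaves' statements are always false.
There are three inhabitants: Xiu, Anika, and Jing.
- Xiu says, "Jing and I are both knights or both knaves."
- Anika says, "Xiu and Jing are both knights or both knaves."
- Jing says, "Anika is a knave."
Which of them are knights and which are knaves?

Knights: Jing. Knaves: Xiu and Anika.

Xiu (knave): "Jing and I are both knights or both knaves" — false. ✓
Anika is a knave; "Xiu and Jing are both knights or both knaves" is false, as required.
Jing is a knight; "Anika is a knave" is true, as required.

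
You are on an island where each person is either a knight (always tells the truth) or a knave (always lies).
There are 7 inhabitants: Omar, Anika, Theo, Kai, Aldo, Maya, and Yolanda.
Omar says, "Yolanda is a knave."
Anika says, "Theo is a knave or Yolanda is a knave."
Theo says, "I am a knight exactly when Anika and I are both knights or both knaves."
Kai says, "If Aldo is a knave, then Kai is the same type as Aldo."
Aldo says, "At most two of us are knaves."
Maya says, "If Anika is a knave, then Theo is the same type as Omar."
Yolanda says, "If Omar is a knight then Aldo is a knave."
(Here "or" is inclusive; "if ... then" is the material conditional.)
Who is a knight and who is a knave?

Omar is a knight, Anika is a knight, Theo is a knight, Kai is a knight, Aldo is a knight, Maya is a knight, and Yolanda is a knave.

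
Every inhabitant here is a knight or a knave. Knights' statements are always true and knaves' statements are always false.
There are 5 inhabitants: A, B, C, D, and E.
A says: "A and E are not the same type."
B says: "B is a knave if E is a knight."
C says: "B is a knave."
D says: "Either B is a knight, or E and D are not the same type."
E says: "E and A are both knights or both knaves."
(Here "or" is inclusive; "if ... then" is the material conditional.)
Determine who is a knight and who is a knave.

A is a knight, B is a knight, C is a knave, D is a knight, and E is a knave.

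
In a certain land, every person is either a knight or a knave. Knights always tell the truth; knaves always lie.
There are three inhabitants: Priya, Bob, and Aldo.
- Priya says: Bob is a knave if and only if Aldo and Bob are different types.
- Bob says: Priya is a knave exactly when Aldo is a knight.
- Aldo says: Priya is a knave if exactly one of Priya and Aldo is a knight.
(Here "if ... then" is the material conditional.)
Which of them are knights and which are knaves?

Knights: Priya and Aldo. Knaves: Bob.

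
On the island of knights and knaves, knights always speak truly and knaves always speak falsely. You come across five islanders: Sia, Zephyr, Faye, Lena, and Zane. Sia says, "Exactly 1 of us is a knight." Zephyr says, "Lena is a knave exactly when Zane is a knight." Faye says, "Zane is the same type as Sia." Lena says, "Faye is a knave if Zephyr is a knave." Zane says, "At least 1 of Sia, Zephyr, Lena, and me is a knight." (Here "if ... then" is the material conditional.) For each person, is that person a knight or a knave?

Sia is a knave, Zephyr is a knave, Faye is a knave, Lena is a knight, and Zane is a knight.

Sia is a knave, so "exactly 1 of us is a knight" must be false — and it is.
Zephyr is a knave; "Lena is a knave exactly when Zane is a knight" is false, as required.
Since Faye is a knave, "Zane is the same type as Sia" needs to be false, which holds.
Since Lena is a knight, "Faye is a knave if Zephyr is a knave" needs to be True, which holds.
Zane (knight): "at least 1 of Sia, Zephyr, Lena, and me is a knight" — True. ✓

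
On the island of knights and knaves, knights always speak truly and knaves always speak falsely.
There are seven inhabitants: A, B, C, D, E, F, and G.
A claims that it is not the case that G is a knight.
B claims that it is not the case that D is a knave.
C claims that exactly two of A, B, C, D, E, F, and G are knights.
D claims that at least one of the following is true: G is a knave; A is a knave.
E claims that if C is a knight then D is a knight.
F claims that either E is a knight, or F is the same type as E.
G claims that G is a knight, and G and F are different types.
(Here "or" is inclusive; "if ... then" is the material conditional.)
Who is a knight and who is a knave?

As a knight, A's statement "it is not the case that G is a knight" should be true; it is.
B (knight): "it is not the case that D is a knave" — true. ✓
C is a knave, so "exactly two of A, B, C, D, E, F, and G are knights" must be False — and it is.
As a knight, D's statement "at least one of the following is true: G is a knave; A is a knave" should be true; it is.
As a knight, E's statement "if C is a knight then D is a knight" should be true; it is.
F is a knight; "either E is a knight, or F is the same type as E" is true, as required.
As a knave, G's statement "G is a knight, and G and F are different types" should be False; it is.

A is a knight, B is a knight, C is a knave, D is a knight, E is a knight, F is a knight, and G is a knave.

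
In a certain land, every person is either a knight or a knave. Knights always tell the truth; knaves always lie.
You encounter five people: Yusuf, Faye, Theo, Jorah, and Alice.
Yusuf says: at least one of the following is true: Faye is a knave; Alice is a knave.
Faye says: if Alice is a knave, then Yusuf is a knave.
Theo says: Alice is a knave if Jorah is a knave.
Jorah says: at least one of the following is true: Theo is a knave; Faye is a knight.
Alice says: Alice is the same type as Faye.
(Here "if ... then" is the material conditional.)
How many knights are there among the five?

4

The unique consistent assignment is Yusuf=knave, Faye=knight, Theo=knight, Jorah=knight, Alice=knight.
That has 4 knights.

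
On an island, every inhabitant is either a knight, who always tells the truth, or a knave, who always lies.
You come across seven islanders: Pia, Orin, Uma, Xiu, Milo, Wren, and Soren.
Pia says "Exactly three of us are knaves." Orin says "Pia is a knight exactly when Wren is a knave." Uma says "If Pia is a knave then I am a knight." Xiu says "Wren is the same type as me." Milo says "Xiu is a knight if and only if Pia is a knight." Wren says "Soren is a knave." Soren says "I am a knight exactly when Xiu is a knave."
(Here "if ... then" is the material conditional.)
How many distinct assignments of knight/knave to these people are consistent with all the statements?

1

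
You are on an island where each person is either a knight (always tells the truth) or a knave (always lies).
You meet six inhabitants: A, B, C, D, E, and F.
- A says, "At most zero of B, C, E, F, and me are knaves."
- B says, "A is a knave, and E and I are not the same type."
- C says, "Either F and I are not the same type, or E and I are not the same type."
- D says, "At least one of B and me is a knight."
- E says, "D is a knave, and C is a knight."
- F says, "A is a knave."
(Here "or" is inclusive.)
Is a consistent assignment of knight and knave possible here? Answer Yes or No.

Yes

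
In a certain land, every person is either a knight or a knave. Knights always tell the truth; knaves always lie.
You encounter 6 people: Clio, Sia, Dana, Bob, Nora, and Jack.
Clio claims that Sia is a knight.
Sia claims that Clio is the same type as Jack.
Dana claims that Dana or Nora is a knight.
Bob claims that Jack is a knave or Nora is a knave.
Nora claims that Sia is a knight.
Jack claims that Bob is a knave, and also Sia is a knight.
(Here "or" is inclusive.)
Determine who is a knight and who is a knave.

Clio is a knight, and the claim "Sia is a knight" is indeed true.
Since Sia is a knight, "Clio is the same type as Jack" needs to be true, which holds.
As a knight, Dana's statement "Dana or Nora is a knight" should be true; it is.
Since Bob is a knave, "Jack is a knave or Nora is a knave" needs to be false, which holds.
As a knight, Nora's statement "Sia is a knight" should be true; it is.
Jack (knight): "Bob is a knave, and also Sia is a knight" — true. ✓

Clio is a knight, Sia is a knight, Dana is a knight, Bob is a knave, Nora is a knight, and Jack is a knight.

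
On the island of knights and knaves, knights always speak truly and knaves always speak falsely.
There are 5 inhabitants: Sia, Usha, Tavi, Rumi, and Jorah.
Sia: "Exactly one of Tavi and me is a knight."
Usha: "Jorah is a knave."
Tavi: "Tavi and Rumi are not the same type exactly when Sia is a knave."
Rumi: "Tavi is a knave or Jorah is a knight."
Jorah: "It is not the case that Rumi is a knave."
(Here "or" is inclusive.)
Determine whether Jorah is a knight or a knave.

Jorah is a knight.

Consistent assignments: {Sia=knight, Usha=knave, Tavi=knave, Rumi=knight, Jorah=knight}
In every consistent assignment, Jorah is a knight.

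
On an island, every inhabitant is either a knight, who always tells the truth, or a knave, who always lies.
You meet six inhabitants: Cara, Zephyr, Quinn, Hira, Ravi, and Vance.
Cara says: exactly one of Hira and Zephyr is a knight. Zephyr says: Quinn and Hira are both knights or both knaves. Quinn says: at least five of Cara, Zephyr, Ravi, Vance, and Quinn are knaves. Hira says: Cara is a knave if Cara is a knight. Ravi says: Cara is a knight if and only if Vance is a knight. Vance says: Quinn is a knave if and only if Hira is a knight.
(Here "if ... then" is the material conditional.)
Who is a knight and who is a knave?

Cara (knight): "exactly one of Hira and Zephyr is a knight" — true. ✓
Zephyr is a knight; "Quinn and Hira are both knights or both knaves" is true, as required.
As a knave, Quinn's statement "at least five of Cara, Zephyr, Ravi, Vance, and Quinn are knaves" should be false; it is.
Hira is a knave; "Cara is a knave if Cara is a knight" is false, as required.
Ravi is a knave, so "Cara is a knight if and only if Vance is a knight" must be false — and it is.
Vance is a knave, so "Quinn is a knave if and only if Hira is a knight" must be false — and it is.

Cara is a knight, Zephyr is a knight, Quinn is a knave, Hira is a knave, Ravi is a knave, and Vance is a knave.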